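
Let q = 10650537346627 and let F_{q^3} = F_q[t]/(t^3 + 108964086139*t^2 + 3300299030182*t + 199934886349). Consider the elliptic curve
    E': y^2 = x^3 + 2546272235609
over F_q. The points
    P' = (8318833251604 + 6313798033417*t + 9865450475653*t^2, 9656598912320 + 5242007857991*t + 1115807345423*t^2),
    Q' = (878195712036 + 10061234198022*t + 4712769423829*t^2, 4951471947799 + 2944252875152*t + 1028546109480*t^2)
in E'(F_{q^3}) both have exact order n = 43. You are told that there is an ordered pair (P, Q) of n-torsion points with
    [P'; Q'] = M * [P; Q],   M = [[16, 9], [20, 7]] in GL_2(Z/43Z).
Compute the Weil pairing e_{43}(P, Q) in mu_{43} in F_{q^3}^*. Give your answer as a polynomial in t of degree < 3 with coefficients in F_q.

e_{43}(aP+bQ,cP+dQ) = e_{43}(P,Q)^(ad-bc); with (a,b,c,d)=(16,9,20,7) this gives the det-43 law.
Hence e(P,Q) = e(P',Q')^{12} where 12 = 18^{-1} mod 43.
Run Miller on y^2=x^3+2546272235609 over F_{10650537346627}: ladder 101011 (6 bits); e = f_P(D_Q)/f_Q(D_P).
Miller gives e_{43}(P',Q') = 5135995488840 + 799660544454*t + 1479282221471*t^2 in F_{10650537346627^3}.
Hence e(P,Q) = 1691037787171 + 1477909110362*t + 8908279230793*t^2 in F_{10650537346627^3}^*.

1691037787171 + 1477909110362*t + 8908279230793*t^2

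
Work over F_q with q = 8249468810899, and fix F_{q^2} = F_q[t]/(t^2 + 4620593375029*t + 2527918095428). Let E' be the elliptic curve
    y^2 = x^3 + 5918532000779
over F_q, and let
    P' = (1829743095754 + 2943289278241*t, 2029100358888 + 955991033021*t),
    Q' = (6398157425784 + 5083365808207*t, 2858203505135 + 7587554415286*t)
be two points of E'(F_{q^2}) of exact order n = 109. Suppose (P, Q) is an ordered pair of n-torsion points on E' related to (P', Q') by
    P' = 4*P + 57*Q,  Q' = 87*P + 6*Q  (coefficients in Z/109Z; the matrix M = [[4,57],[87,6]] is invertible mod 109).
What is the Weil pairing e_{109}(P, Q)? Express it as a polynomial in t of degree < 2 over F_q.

3694003017544 + 7178796919555*t

Alternating bilinearity on E[109] (values in mu_{109} in F_{8249468810899^2}) gives e(P',Q') = e(P,Q)^det(M).
Inverting 79 mod 109: 69. Thus e_{109}(P,Q) = e(P',Q')^{69}.
Run Miller on y^2=x^3+5918532000779 over F_{8249468810899}: ladder 1101101 (7 bits); e = f_P(D_Q)/f_Q(D_P).
So e_{109}(P',Q') = 6375623045603 + 7880217412306*t.
e_{109}(P,Q) = (6375623045603 + 7880217412306*t)^{69} = 3694003017544 + 7178796919555*t.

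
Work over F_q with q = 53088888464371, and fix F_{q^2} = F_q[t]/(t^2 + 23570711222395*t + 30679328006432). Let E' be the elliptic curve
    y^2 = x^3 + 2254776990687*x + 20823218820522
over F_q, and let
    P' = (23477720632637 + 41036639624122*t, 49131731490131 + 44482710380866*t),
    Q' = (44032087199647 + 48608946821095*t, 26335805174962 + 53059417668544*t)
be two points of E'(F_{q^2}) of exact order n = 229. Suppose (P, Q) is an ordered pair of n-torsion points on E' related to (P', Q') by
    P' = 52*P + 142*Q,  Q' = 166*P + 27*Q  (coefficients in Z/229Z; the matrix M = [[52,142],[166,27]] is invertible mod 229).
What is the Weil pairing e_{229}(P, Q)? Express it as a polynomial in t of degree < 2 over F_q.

e_{229}(aP+bQ,cP+dQ) = e_{229}(P,Q)^(ad-bc); with (a,b,c,d)=(52,142,166,27) this gives the det-229 law.
Hence e(P,Q) = e(P',Q')^{56} where 56 = 45^{-1} mod 229.
8-bit Miller (11100101) on E'/F_{53088888464371} with a'=2254776990687, b'=20823218820522: accumulate tangent/chord ratios at Q'+S and P'+S'.
Result: e(P',Q') = 25301523892698 + 9218475348118*t.
Finally e_{229}(P,Q) = 3079870585588 + 37175473585686*t.

3079870585588 + 37175473585686*t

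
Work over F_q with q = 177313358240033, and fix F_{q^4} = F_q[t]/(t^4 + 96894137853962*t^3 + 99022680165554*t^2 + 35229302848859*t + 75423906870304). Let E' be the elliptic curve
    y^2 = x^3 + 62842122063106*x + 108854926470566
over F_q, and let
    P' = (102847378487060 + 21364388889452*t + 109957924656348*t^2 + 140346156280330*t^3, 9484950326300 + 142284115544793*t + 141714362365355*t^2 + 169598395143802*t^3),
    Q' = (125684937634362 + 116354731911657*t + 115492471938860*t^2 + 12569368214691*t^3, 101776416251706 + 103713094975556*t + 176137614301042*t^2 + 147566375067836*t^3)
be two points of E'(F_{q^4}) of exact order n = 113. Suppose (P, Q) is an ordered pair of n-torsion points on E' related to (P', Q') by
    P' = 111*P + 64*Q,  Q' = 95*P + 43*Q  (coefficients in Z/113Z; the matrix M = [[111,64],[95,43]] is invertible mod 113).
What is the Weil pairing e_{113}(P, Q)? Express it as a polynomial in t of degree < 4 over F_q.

Under M = [[111,64],[95,43]] in GL_2(Z/113), e_{113}(P',Q') = e_{113}(P,Q)^(111*43-64*95 mod 113).
111*43 - 64*95 = -1307; reduced mod 113: det = 49, inverse 30.
7-bit Miller (1110001) on E'/F_{177313358240033} with a'=62842122063106, b'=108854926470566: accumulate tangent/chord ratios at Q'+S and P'+S'.
e_{113}(P',Q') = 22580991972076 + 39870814493389*t + 149587684416922*t^2 + 66714518919619*t^3.
(22580991972076 + 39870814493389*t + 149587684416922*t^2 + 66714518919619*t^3)^{30} mod (177313358240033,f) = 68748062048528 + 118049608011088*t + 29720063622707*t^2 + 83809847361760*t^3.

68748062048528 + 118049608011088*t + 29720063622707*t^2 + 83809847361760*t^3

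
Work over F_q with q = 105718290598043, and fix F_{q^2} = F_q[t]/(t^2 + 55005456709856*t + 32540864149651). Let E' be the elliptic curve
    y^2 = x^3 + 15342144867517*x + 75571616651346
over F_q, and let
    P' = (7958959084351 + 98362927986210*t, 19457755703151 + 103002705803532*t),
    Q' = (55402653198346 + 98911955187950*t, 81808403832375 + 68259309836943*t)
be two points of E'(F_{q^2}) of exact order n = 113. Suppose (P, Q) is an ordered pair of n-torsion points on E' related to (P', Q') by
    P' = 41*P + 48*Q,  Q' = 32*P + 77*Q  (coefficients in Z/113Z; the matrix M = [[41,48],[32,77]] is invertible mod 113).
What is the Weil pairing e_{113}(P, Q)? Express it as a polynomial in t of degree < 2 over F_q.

Under M = [[41,48],[32,77]] in GL_2(Z/113), e_{113}(P',Q') = e_{113}(P,Q)^(41*77-48*32 mod 113).
Inverting 39 mod 113: 29. Thus e_{113}(P,Q) = e(P',Q')^{29}.
7-bit Miller (1110001) on E'/F_{105718290598043} with a'=15342144867517, b'=75571616651346: accumulate tangent/chord ratios at Q'+S and P'+S'.
So e_{113}(P',Q') = 21884047098968 + 19000210012459*t.
e_{113}(P,Q) = (21884047098968 + 19000210012459*t)^{29} = 92924103092141 + 22076662159059*t.

92924103092141 + 22076662159059*t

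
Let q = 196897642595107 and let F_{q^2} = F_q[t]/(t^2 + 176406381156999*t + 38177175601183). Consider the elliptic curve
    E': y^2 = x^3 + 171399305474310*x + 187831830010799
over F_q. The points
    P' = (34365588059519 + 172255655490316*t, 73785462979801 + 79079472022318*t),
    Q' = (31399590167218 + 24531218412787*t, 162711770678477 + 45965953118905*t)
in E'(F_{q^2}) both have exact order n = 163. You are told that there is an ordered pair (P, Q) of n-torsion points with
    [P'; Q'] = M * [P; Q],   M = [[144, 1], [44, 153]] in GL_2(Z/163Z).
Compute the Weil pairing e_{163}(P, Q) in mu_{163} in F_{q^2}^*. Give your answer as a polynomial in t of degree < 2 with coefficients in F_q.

119551700825879 + 147880464362144*t

e_{163} is bilinear + alternating on E[163], so e_{163}(144*P + 1*Q, 44*P + 153*Q) = e_{163}(P,Q)^(144*153-1*44).
Hence e(P,Q) = e(P',Q')^{115} where 115 = 146^{-1} mod 163.
Run Miller on y^2=x^3+171399305474310*x+187831830010799 over F_{196897642595107}: ladder 10100011 (8 bits); e = f_P(D_Q)/f_Q(D_P).
Result: e(P',Q') = 110178374774279 + 45656845052374*t.
e_{163}(P,Q) = (110178374774279 + 45656845052374*t)^{115} = 119551700825879 + 147880464362144*t.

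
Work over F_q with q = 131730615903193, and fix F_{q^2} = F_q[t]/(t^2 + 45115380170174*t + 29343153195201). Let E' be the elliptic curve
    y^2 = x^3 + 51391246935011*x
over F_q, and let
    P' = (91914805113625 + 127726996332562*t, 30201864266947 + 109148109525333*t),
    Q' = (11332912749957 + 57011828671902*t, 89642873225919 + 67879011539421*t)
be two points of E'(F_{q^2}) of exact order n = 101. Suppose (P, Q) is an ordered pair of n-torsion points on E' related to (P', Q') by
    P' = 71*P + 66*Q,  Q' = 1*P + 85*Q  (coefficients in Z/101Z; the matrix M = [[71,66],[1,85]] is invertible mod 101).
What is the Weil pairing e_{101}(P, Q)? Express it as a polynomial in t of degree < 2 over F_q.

The 101-Weil pairing on E[101] over F_{131730615903193} is alternating-bilinear: e_{101}(P',Q') = e_{101}(P,Q)^det(M).
det M = 71*85 - 66*1 = 5969 = 10 (mod 101); 10^{-1} = 91 (mod 101).
7-bit Miller (1100101) on E'/F_{131730615903193} with a'=51391246935011, b'=0: accumulate tangent/chord ratios at Q'+S and P'+S'.
Result: e(P',Q') = 86695627945455 + 42954752964872*t.
Thus e_{101}(P,Q) = 88390582209834 + 51174104476333*t.

88390582209834 + 51174104476333*t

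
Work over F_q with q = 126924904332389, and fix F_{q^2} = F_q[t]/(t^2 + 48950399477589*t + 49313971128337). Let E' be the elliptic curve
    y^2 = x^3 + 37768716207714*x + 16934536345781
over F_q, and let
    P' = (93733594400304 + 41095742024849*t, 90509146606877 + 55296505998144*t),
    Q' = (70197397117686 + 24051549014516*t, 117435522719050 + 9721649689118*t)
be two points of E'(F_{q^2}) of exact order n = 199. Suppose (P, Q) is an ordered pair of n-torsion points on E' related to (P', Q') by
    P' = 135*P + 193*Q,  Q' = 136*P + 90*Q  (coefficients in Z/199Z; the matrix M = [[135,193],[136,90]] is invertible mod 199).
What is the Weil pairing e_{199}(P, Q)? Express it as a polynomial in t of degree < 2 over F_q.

e_{199}(aP+bQ,cP+dQ) = e_{199}(P,Q)^(ad-bc); with (a,b,c,d)=(135,193,136,90) this gives the det-199 law.
So e_{199}(P,Q) = e_{199}(P',Q')^{122}, since 31*122 = 1 mod 199.
Double-and-add over 11000111: 8-1 doublings, 5-1 additions; each step l_{T,T}/v_{2T} or l_{T,P'}/v at Q'+S for random S.
f_P(D_Q)/f_Q(D_P) = 81140722892473 + 76102339719487*t.
Hence e(P,Q) = 22779372667400 + 108713105602071*t in F_{126924904332389^2}^*.

22779372667400 + 108713105602071*t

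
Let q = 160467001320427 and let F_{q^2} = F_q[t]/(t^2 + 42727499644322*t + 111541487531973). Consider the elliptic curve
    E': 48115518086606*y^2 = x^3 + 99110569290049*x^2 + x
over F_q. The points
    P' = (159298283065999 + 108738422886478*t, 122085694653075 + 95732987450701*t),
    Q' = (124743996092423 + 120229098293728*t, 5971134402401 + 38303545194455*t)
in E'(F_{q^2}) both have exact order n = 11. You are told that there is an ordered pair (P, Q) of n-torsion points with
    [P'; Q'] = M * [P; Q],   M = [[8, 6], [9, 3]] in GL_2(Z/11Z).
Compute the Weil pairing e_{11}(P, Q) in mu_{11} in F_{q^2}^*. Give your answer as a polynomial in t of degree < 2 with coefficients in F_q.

117446309980080 + 160308114228460*t

Alternating bilinearity on E[11] (values in mu_{11} in F_{160467001320427^2}) gives e(P',Q') = e(P,Q)^det(M).
det M = 8*3 - 6*9 = -30 = 3 (mod 11); 3^{-1} = 4 (mod 11).
Undo Montgomery via alpha=126257177226615, beta=62892686125026: (a',b')=(39122762794109,85267858174668) over F_{160467001320427}.
Run Miller on y^2=x^3+39122762794109*x+85267858174668 over F_{160467001320427}: ladder 1011 (4 bits); e = f_P(D_Q)/f_Q(D_P).
e_{11}(P',Q') = 88348113574613 + 6420046160537*t.
(88348113574613 + 6420046160537*t)^{4} mod (160467001320427,f) = 117446309980080 + 160308114228460*t.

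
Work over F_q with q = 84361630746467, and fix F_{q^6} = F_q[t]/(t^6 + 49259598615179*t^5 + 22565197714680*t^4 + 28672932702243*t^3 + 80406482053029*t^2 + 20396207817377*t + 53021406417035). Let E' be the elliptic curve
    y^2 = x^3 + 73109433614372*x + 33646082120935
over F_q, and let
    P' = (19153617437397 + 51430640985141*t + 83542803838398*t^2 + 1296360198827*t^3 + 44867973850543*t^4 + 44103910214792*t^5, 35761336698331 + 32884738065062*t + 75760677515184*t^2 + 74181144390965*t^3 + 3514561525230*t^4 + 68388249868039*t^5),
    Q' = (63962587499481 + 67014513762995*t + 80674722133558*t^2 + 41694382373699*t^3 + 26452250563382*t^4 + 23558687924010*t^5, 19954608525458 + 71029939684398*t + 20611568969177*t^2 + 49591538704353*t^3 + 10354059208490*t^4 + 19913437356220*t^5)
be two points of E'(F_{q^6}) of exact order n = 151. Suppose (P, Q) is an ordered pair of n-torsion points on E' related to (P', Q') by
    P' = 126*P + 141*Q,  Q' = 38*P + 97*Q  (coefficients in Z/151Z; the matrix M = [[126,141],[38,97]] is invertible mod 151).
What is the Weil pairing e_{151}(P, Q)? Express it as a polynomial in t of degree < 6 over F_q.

The 151-Weil pairing on E[151] over F_{84361630746467} is alternating-bilinear: e_{151}(P',Q') = e_{151}(P,Q)^det(M).
So e_{151}(P,Q) = e_{151}(P',Q')^{116}, since 69*116 = 1 mod 151.
8-bit Miller (10010111) on E'/F_{84361630746467} with a'=73109433614372, b'=33646082120935: accumulate tangent/chord ratios at Q'+S and P'+S'.
Miller gives e_{151}(P',Q') = 56594159026868 + 57537844512712*t + 29260702037375*t^2 + 21963513224927*t^3 + 31265778458948*t^4 + 23998939346051*t^5 in F_{84361630746467^6}.
Raise to 116: e(P,Q) = 62773472158541 + 6426430718522*t + 39742167232320*t^2 + 82376735705209*t^3 + 4297781843150*t^4 + 72485913476713*t^5 in mu_{151}.

62773472158541 + 6426430718522*t + 39742167232320*t^2 + 82376735705209*t^3 + 4297781843150*t^4 + 72485913476713*t^5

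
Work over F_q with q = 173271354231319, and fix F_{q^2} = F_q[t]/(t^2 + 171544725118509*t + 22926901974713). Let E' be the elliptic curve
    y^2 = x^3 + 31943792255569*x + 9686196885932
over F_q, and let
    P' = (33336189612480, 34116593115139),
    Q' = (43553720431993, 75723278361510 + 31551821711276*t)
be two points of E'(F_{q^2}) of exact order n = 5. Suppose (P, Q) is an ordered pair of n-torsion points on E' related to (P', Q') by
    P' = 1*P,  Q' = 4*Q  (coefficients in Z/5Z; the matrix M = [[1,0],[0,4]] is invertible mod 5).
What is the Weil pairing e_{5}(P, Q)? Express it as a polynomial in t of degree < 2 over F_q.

119858760161299 + 22755518946639*t

Alternating bilinearity on E[5] (values in mu_{5} in F_{173271354231319^2}) gives e(P',Q') = e(P,Q)^det(M).
So e_{5}(P,Q) = e_{5}(P',Q')^{4}, since 4*4 = 1 mod 5.
3-bit Miller (101) on E'/F_{173271354231319} with a'=31943792255569, b'=9686196885932: accumulate tangent/chord ratios at Q'+S and P'+S'.
f_P(D_Q)/f_Q(D_P) = 89236163705453 + 150515835284680*t.
e_{5}(P,Q) = (89236163705453 + 150515835284680*t)^{4} = 119858760161299 + 22755518946639*t.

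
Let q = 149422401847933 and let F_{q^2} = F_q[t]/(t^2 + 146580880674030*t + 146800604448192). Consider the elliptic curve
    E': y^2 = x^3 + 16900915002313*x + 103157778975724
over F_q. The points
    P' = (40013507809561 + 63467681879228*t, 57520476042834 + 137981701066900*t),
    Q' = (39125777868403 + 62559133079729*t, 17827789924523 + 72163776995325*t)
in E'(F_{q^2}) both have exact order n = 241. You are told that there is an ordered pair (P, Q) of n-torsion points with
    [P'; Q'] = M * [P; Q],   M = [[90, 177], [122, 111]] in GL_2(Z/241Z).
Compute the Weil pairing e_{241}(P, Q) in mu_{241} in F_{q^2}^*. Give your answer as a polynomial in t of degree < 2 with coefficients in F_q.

19827711653882 + 29445483271173*t

e_{241} is bilinear + alternating on E[241], so e_{241}(90*P + 177*Q, 122*P + 111*Q) = e_{241}(P,Q)^(90*111-177*122).
So e_{241}(P,Q) = e_{241}(P',Q')^{87}, since 205*87 = 1 mod 241.
n = 241 = (11110001)_2 (8 bits, wt 5); accumulate f_{241,P'}(Q'+S)/f_{241,P'}(S) along the 7-step ladder.
So e_{241}(P',Q') = 44745453171847 + 124313989297261*t.
Raise to 87: e(P,Q) = 19827711653882 + 29445483271173*t in mu_{241}.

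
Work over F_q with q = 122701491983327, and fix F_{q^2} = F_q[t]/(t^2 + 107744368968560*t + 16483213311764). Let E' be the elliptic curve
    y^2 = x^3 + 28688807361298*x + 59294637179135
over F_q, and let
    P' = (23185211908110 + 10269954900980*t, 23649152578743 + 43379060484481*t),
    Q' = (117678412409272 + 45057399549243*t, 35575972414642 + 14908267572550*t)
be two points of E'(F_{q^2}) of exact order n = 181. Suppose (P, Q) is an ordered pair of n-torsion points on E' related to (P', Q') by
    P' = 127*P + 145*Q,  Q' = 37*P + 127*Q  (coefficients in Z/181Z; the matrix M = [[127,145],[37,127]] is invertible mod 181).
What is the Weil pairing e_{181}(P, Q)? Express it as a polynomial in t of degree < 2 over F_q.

e_{181} is bilinear + alternating on E[181], so e_{181}(127*P + 145*Q, 37*P + 127*Q) = e_{181}(P,Q)^(127*127-145*37).
det M = 127*127 - 145*37 = 10764 = 85 (mod 181); 85^{-1} = 115 (mod 181).
Build f_{181,P'} and f_{181,Q'} via the 8-bit ladder of 181=10110101_2; evaluate at shifted divisors; quotient in F_{122701491983327^2}.
The quotient is 6683215839587 + 26128196510484*t.
e_{181}(P,Q) = (6683215839587 + 26128196510484*t)^{115} = 26045330986376 + 22580508704541*t.

26045330986376 + 22580508704541*t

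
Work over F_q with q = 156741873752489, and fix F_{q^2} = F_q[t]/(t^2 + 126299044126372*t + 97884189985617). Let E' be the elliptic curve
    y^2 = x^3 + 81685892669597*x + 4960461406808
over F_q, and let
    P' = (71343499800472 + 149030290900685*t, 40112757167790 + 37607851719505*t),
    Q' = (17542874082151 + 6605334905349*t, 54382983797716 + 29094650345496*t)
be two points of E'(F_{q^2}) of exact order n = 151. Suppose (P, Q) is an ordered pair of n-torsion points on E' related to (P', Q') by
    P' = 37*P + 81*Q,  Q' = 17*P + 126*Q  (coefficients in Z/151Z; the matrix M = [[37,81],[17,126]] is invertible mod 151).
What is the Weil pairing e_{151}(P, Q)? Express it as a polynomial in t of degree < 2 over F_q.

47629401045545 + 66500164029198*t

The 151-Weil pairing on E[151] over F_{156741873752489} is alternating-bilinear: e_{151}(P',Q') = e_{151}(P,Q)^det(M).
So e_{151}(P,Q) = e_{151}(P',Q')^{102}, since 114*102 = 1 mod 151.
8-bit Miller (10010111) on E'/F_{156741873752489} with a'=81685892669597, b'=4960461406808: accumulate tangent/chord ratios at Q'+S and P'+S'.
So e_{151}(P',Q') = 111104181057718 + 151932472972098*t.
Hence e(P,Q) = 47629401045545 + 66500164029198*t in F_{156741873752489^2}^*.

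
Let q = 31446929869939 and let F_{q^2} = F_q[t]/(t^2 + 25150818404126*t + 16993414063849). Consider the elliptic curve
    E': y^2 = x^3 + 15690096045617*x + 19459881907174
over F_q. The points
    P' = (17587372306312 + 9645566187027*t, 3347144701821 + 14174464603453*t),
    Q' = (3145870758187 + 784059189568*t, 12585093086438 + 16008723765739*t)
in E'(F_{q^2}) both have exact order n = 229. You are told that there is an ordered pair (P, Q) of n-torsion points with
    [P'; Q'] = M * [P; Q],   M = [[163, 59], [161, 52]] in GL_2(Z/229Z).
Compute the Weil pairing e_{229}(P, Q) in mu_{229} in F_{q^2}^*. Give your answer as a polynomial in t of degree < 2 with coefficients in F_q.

9131745195952 + 14903437357448*t

The 229-Weil pairing on E[229] over F_{31446929869939} is alternating-bilinear: e_{229}(P',Q') = e_{229}(P,Q)^det(M).
Hence e(P,Q) = e(P',Q')^{107} where 107 = 122^{-1} mod 229.
8-bit Miller (11100101) on E'/F_{31446929869939} with a'=15690096045617, b'=19459881907174: accumulate tangent/chord ratios at Q'+S and P'+S'.
So e_{229}(P',Q') = 6458256570884 + 23194543901759*t.
Raise to 107: e(P,Q) = 9131745195952 + 14903437357448*t in mu_{229}.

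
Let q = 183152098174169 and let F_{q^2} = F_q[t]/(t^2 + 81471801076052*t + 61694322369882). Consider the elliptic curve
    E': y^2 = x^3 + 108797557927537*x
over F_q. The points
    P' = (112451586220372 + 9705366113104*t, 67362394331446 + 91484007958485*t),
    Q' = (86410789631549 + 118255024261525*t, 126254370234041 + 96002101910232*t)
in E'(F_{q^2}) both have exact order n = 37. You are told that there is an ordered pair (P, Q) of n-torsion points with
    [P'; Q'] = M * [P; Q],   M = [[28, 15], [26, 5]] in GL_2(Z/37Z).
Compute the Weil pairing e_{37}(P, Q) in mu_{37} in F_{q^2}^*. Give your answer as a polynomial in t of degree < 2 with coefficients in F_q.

e_{37}(aP+bQ,cP+dQ) = e_{37}(P,Q)^(ad-bc); with (a,b,c,d)=(28,15,26,5) this gives the det-37 law.
Inverting 9 mod 37: 33. Thus e_{37}(P,Q) = e(P',Q')^{33}.
Double-and-add over 100101: 6-1 doublings, 3-1 additions; each step l_{T,T}/v_{2T} or l_{T,P'}/v at Q'+S for random S.
The quotient is 116506293673445 + 182955998716506*t.
(116506293673445 + 182955998716506*t)^{33} mod (183152098174169,f) = 37614996276145 + 68653832522623*t.

37614996276145 + 68653832522623*t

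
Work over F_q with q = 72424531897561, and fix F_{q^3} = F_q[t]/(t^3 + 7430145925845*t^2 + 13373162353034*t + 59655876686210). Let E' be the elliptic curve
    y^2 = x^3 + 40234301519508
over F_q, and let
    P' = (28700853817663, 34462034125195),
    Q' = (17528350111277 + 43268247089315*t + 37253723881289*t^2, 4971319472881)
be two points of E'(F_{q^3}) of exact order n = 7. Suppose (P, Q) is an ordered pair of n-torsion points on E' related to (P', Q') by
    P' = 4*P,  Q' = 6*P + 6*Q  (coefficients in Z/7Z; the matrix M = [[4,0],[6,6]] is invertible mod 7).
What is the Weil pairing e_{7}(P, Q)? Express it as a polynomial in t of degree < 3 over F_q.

59496885395683 + 12873535124476*t + 25807293408240*t^2

Under M = [[4,0],[6,6]] in GL_2(Z/7), e_{7}(P',Q') = e_{7}(P,Q)^(4*6-0*6 mod 7).
det M = 4*6 - 0*6 = 24 = 3 (mod 7); 3^{-1} = 5 (mod 7).
Double-and-add over 111: 3-1 doublings, 3-1 additions; each step l_{T,T}/v_{2T} or l_{T,P'}/v at Q'+S for random S.
f_P(D_Q)/f_Q(D_P) = 26367755673056 + 15225263678266*t + 32556760503022*t^2.
Raise to 5: e(P,Q) = 59496885395683 + 12873535124476*t + 25807293408240*t^2 in mu_{7}.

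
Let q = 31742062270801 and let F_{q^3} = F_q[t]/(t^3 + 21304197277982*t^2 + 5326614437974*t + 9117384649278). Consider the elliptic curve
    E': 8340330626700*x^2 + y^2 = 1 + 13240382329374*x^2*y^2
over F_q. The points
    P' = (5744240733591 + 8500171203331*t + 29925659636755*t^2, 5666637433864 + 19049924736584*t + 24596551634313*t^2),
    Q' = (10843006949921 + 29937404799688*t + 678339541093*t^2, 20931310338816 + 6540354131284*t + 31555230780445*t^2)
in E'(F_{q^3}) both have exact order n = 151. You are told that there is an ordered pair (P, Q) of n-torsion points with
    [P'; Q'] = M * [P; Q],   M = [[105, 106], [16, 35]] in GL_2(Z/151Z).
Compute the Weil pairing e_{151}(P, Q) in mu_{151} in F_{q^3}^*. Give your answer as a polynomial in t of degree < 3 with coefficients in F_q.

29812025279995 + 21448129813197*t + 7910158584700*t^2

e_{151} is bilinear + alternating on E[151], so e_{151}(105*P + 106*Q, 16*P + 35*Q) = e_{151}(P,Q)^(105*35-106*16).
105*35 - 106*16 = 1979; reduced mod 151: det = 16, inverse 85.
Map (x,y)_Ed via u=(1+y)/(1-y), v=(1+y)/((1-y)x) to Montgomery A=8152198228099,B=28896828659345; then to (a',b')=(0,27117711056346).
Miller loop for e_{151} over F_{31742062270801^3}: bits of 151 = 10010111; 7 double steps + 4 add steps, l/v at each.
Result: e(P',Q') = 23444519494509 + 2912115778742*t + 17176318111090*t^2.
Raise to 85: e(P,Q) = 29812025279995 + 21448129813197*t + 7910158584700*t^2 in mu_{151}.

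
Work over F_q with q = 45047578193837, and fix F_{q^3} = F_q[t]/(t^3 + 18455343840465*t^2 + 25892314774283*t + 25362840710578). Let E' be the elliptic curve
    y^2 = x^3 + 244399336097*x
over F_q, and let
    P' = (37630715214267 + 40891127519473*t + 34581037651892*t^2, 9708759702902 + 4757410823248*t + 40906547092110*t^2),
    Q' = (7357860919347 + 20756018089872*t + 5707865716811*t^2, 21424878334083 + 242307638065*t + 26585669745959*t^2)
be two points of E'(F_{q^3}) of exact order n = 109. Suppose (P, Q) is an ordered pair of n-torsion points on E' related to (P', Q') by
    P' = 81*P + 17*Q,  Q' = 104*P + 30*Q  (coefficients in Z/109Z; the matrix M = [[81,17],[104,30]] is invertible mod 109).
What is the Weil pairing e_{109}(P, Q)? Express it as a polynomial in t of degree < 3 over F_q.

44482675980872 + 21602435411702*t + 29057605941369*t^2

The 109-Weil pairing on E[109] over F_{45047578193837} is alternating-bilinear: e_{109}(P',Q') = e_{109}(P,Q)^det(M).
Inverting 8 mod 109: 41. Thus e_{109}(P,Q) = e(P',Q')^{41}.
Run Miller on y^2=x^3+244399336097*x over F_{45047578193837}: ladder 1101101 (7 bits); e = f_P(D_Q)/f_Q(D_P).
Result: e(P',Q') = 36181761609157 + 32156900570387*t + 21884552272752*t^2.
Raise to 41: e(P,Q) = 44482675980872 + 21602435411702*t + 29057605941369*t^2 in mu_{109}.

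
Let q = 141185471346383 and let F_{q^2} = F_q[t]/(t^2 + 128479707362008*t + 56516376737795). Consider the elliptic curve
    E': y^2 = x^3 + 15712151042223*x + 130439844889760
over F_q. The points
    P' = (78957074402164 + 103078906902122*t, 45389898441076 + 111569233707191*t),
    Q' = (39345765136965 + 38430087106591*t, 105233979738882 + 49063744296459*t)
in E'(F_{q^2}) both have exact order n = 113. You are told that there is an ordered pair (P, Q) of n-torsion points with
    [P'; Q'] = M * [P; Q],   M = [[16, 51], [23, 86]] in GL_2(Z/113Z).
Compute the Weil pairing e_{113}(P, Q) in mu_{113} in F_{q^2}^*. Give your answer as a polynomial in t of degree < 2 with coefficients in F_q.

131089656710775 + 26421254597737*t

Under M = [[16,51],[23,86]] in GL_2(Z/113), e_{113}(P',Q') = e_{113}(P,Q)^(16*86-51*23 mod 113).
det M = 16*86 - 51*23 = 203 = 90 (mod 113); 90^{-1} = 54 (mod 113).
7-bit Miller (1110001) on E'/F_{141185471346383} with a'=15712151042223, b'=130439844889760: accumulate tangent/chord ratios at Q'+S and P'+S'.
Miller gives e_{113}(P',Q') = 101509308801971 + 132497674569146*t in F_{141185471346383^2}.
Finally e_{113}(P,Q) = 131089656710775 + 26421254597737*t.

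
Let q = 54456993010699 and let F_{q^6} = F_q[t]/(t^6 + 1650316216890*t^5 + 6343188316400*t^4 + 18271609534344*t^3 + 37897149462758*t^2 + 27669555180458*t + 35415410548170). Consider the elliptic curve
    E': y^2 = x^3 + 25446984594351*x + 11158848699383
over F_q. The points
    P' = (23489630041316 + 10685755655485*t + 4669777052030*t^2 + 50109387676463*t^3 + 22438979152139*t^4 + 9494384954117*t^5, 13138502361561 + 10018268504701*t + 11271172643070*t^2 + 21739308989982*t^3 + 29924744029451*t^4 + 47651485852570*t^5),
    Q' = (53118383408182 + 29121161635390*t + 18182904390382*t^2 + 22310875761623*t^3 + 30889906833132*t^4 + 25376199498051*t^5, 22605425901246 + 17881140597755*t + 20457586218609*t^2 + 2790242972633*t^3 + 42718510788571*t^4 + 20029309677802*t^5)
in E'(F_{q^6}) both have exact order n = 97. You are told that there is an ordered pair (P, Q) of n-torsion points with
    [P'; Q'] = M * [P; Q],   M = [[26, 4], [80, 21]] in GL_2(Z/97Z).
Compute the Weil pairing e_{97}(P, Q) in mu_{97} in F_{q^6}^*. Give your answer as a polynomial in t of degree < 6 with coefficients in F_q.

The 97-Weil pairing on E[97] over F_{54456993010699} is alternating-bilinear: e_{97}(P',Q') = e_{97}(P,Q)^det(M).
Inverting 32 mod 97: 94. Thus e_{97}(P,Q) = e(P',Q')^{94}.
Miller loop for e_{97} over F_{54456993010699^6}: bits of 97 = 1100001; 6 double steps + 2 add steps, l/v at each.
So e_{97}(P',Q') = 24614555943350 + 49377326077541*t + 7913591598497*t^2 + 27970564266876*t^3 + 51930379555139*t^4 + 53116185548733*t^5.
(24614555943350 + 49377326077541*t + 7913591598497*t^2 + 27970564266876*t^3 + 51930379555139*t^4 + 53116185548733*t^5)^{94} mod (54456993010699,f) = 872965686223 + 32107885841832*t + 16003549004710*t^2 + 2467875900039*t^3 + 46793587155478*t^4 + 8420555871823*t^5.

872965686223 + 32107885841832*t + 16003549004710*t^2 + 2467875900039*t^3 + 46793587155478*t^4 + 8420555871823*t^5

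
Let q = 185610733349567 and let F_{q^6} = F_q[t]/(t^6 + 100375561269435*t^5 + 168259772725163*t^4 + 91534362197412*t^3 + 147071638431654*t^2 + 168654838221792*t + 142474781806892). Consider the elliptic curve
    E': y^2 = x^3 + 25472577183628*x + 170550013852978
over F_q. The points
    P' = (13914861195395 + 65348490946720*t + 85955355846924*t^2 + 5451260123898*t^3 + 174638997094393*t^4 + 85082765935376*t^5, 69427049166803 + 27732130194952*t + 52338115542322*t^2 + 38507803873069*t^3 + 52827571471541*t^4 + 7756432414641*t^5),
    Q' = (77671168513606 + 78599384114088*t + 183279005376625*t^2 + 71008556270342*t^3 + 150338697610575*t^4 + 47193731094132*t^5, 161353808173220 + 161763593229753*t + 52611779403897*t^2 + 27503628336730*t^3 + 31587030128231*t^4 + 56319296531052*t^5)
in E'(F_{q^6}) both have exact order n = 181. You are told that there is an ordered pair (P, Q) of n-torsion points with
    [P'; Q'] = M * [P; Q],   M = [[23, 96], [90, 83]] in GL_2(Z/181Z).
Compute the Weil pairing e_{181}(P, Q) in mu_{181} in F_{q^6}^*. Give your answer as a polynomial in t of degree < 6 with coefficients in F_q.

Alternating bilinearity on E[181] (values in mu_{181} in F_{185610733349567^6}) gives e(P',Q') = e(P,Q)^det(M).
det(M) mod 181 = 147; its inverse in (Z/181)^* is 165 (check: 147*165 mod 181 = 1).
n = 181 = (10110101)_2 (8 bits, wt 5); accumulate f_{181,P'}(Q'+S)/f_{181,P'}(S) along the 7-step ladder.
Miller gives e_{181}(P',Q') = 32728461283344 + 25705643815002*t + 160001549450221*t^2 + 118938171643507*t^3 + 108345904217599*t^4 + 30397554470979*t^5 in F_{185610733349567^6}.
Finally e_{181}(P,Q) = 185211837284019 + 81503140508294*t + 115078582331444*t^2 + 76012528390184*t^3 + 168728006149756*t^4 + 128960952772060*t^5.

185211837284019 + 81503140508294*t + 115078582331444*t^2 + 76012528390184*t^3 + 168728006149756*t^4 + 128960952772060*t^5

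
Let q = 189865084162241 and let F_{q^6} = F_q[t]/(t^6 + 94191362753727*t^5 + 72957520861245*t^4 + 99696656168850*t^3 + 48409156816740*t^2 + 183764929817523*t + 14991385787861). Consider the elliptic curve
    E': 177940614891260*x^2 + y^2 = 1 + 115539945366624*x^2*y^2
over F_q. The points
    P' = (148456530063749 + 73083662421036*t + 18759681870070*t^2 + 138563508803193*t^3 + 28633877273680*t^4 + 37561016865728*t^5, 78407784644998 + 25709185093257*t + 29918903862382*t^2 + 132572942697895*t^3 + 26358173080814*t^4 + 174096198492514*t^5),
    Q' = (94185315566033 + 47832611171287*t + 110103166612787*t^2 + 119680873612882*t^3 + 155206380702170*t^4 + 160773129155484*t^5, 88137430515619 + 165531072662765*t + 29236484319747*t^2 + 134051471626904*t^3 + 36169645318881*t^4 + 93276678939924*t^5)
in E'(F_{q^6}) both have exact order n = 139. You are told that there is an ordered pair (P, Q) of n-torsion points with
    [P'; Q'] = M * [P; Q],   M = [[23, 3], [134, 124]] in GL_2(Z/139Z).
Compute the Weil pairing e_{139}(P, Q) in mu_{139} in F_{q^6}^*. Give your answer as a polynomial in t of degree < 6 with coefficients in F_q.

104537282143873 + 105363176082956*t + 178200906453452*t^2 + 32240883935041*t^3 + 186862018225273*t^4 + 3898428983912*t^5

Since e_{139}(P,P)=e_{139}(Q,Q)=1 and e_{139}(Q,P)=e_{139}(P,Q)^{-1}, expanding e_{139}(23*P + 3*Q,134*P + 124*Q) leaves e(P,Q)^det(M).
Hence e(P,Q) = e(P',Q')^{8} where 8 = 87^{-1} mod 139.
Edwards->Montgomery: u=(1+y)/(1-y), v=u/x -> 76966247349766v^2=u^3+173730422696664u^2+u; then x_W=15600167381159u+112201788097061: y^2=x^3+95453370315542*x+23760166926654.
Miller loop for e_{139} over F_{189865084162241^6}: bits of 139 = 10001011; 7 double steps + 3 add steps, l/v at each.
The quotient is 105930394806191 + 181590987885486*t + 93484205805082*t^2 + 133703578977076*t^3 + 100185521073749*t^4 + 116610614430906*t^5.
Thus e_{139}(P,Q) = 104537282143873 + 105363176082956*t + 178200906453452*t^2 + 32240883935041*t^3 + 186862018225273*t^4 + 3898428983912*t^5.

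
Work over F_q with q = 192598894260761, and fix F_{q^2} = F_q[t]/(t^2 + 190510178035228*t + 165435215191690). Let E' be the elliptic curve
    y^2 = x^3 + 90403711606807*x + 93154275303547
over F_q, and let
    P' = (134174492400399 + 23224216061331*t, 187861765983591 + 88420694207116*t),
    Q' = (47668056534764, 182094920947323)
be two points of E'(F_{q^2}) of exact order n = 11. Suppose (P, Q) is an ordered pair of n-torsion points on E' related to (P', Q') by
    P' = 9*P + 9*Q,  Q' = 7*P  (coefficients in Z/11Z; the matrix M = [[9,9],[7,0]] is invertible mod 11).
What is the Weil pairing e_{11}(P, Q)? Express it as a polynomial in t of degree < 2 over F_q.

e_{11} is bilinear + alternating on E[11], so e_{11}(9*P + 9*Q, 7*P) = e_{11}(P,Q)^(9*0-9*7).
9*0 - 9*7 = -63; reduced mod 11: det = 3, inverse 4.
Double-and-add over 1011: 4-1 doublings, 3-1 additions; each step l_{T,T}/v_{2T} or l_{T,P'}/v at Q'+S for random S.
So e_{11}(P',Q') = 146939874946972 + 141995704024454*t.
Raise to 4: e(P,Q) = 97628451300728 + 4492162921441*t in mu_{11}.

97628451300728 + 4492162921441*t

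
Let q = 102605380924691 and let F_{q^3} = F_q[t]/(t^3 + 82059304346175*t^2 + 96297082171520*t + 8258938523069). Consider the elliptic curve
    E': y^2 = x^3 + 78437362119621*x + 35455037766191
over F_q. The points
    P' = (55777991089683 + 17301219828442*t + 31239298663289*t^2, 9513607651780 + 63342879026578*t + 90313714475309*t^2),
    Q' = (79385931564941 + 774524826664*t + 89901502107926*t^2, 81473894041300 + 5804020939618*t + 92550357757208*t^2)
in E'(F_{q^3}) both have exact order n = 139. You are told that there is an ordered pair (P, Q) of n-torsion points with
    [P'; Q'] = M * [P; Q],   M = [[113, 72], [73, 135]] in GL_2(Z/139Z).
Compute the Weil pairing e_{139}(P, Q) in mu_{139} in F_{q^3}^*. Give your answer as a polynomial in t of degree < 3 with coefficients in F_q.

37042306813422 + 69453920233710*t + 89334438538467*t^2

Alternating bilinearity on E[139] (values in mu_{139} in F_{102605380924691^3}) gives e(P',Q') = e(P,Q)^det(M).
det M = 113*135 - 72*73 = 9999 = 130 (mod 139); 130^{-1} = 108 (mod 139).
Run Miller on y^2=x^3+78437362119621*x+35455037766191 over F_{102605380924691}: ladder 10001011 (8 bits); e = f_P(D_Q)/f_Q(D_P).
Result: e(P',Q') = 8253591829212 + 80018892698651*t + 2631849349643*t^2.
(8253591829212 + 80018892698651*t + 2631849349643*t^2)^{108} mod (102605380924691,f) = 37042306813422 + 69453920233710*t + 89334438538467*t^2.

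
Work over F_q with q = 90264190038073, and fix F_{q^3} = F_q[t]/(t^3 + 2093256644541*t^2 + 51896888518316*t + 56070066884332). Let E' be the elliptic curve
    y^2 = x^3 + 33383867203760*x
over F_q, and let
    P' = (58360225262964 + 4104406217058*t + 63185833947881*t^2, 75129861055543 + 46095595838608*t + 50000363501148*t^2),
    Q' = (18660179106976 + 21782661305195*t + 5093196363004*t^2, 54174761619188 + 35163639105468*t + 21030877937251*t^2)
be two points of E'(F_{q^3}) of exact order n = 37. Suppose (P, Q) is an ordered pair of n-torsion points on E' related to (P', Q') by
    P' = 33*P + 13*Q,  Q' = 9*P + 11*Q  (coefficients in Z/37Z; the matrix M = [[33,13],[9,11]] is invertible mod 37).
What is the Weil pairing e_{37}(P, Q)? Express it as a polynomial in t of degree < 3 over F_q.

e_{37}(aP+bQ,cP+dQ) = e_{37}(P,Q)^(ad-bc); with (a,b,c,d)=(33,13,9,11) this gives the det-37 law.
det M = 33*11 - 13*9 = 246 = 24 (mod 37); 24^{-1} = 17 (mod 37).
n = 37 = (100101)_2 (6 bits, wt 3); accumulate f_{37,P'}(Q'+S)/f_{37,P'}(S) along the 5-step ladder.
So e_{37}(P',Q') = 88882409051166 + 89393542395751*t + 66565036317432*t^2.
Hence e(P,Q) = 13604737904933 + 12674102048699*t + 33538373836190*t^2 in F_{90264190038073^3}^*.

13604737904933 + 12674102048699*t + 33538373836190*t^2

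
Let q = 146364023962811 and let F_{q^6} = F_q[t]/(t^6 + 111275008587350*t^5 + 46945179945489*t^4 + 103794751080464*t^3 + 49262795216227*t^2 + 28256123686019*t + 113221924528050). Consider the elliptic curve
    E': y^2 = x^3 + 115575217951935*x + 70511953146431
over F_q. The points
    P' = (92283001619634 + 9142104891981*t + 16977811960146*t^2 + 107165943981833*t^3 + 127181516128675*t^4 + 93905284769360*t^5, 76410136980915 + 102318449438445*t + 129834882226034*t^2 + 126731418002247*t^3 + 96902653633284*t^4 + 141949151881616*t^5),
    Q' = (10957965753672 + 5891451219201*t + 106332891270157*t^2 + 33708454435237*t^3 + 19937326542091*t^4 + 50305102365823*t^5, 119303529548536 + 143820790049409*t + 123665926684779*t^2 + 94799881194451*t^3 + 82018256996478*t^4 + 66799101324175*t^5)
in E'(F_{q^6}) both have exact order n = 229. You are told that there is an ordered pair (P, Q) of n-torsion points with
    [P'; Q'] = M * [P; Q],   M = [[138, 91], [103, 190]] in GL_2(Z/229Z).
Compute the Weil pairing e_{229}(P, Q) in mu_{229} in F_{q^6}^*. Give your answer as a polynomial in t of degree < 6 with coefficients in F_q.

15015540722694 + 45047533053591*t + 126953204726965*t^2 + 64028747489183*t^3 + 107316774382614*t^4 + 113047737567223*t^5

Since e_{229}(P,P)=e_{229}(Q,Q)=1 and e_{229}(Q,P)=e_{229}(P,Q)^{-1}, expanding e_{229}(138*P + 91*Q,103*P + 190*Q) leaves e(P,Q)^det(M).
138*190 - 91*103 = 16847; reduced mod 229: det = 130, inverse 37.
Double-and-add over 11100101: 8-1 doublings, 5-1 additions; each step l_{T,T}/v_{2T} or l_{T,P'}/v at Q'+S for random S.
e_{229}(P',Q') = 75352200028216 + 64944573888733*t + 132708000392934*t^2 + 48234839335813*t^3 + 68873338983437*t^4 + 63801746946660*t^5.
(75352200028216 + 64944573888733*t + 132708000392934*t^2 + 48234839335813*t^3 + 68873338983437*t^4 + 63801746946660*t^5)^{37} mod (146364023962811,f) = 15015540722694 + 45047533053591*t + 126953204726965*t^2 + 64028747489183*t^3 + 107316774382614*t^4 + 113047737567223*t^5.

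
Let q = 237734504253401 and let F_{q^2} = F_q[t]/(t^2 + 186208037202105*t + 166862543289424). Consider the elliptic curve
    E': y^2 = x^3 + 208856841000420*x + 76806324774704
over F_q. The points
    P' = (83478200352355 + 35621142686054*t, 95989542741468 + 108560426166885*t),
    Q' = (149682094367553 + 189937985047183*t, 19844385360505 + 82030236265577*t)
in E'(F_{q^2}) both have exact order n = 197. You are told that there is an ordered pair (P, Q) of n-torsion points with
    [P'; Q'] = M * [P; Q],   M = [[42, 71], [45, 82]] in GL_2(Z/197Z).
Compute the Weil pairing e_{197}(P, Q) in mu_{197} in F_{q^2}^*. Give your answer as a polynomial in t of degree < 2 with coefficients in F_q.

The 197-Weil pairing on E[197] over F_{237734504253401} is alternating-bilinear: e_{197}(P',Q') = e_{197}(P,Q)^det(M).
Inverting 52 mod 197: 72. Thus e_{197}(P,Q) = e(P',Q')^{72}.
Miller loop for e_{197} over F_{237734504253401^2}: bits of 197 = 11000101; 7 double steps + 3 add steps, l/v at each.
Miller gives e_{197}(P',Q') = 10005144822536 + 34408400247808*t in F_{237734504253401^2}.
e_{197}(P,Q) = (10005144822536 + 34408400247808*t)^{72} = 175531934333889 + 106169432878082*t.

175531934333889 + 106169432878082*t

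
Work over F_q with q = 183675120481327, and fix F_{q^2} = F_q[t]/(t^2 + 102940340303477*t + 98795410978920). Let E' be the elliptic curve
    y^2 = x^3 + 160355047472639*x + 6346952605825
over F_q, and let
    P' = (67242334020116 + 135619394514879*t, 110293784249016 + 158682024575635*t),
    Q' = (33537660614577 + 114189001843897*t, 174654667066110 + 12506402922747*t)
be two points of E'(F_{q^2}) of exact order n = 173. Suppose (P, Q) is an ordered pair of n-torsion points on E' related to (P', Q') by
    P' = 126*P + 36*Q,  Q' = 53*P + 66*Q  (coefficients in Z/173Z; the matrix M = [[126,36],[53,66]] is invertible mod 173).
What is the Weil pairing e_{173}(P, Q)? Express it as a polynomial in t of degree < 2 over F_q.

1230293454294 + 166686927796299*t

The 173-Weil pairing on E[173] over F_{183675120481327} is alternating-bilinear: e_{173}(P',Q') = e_{173}(P,Q)^det(M).
Inverting 7 mod 173: 99. Thus e_{173}(P,Q) = e(P',Q')^{99}.
Build f_{173,P'} and f_{173,Q'} via the 8-bit ladder of 173=10101101_2; evaluate at shifted divisors; quotient in F_{183675120481327^2}.
Miller gives e_{173}(P',Q') = 89830500463961 + 30632710973598*t in F_{183675120481327^2}.
Thus e_{173}(P,Q) = 1230293454294 + 166686927796299*t.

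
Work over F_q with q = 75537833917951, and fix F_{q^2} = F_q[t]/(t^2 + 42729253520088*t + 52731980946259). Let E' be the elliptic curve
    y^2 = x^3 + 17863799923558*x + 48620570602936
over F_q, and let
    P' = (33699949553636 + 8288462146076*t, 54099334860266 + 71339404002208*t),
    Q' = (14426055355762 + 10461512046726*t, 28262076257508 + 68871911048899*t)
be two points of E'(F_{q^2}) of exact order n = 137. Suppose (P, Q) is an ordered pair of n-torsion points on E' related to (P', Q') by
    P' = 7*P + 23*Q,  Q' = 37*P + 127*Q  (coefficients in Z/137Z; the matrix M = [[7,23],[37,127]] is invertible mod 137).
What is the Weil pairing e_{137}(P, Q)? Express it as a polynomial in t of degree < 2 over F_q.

3606549183610 + 45865367014024*t

e_{137}(aP+bQ,cP+dQ) = e_{137}(P,Q)^(ad-bc); with (a,b,c,d)=(7,23,37,127) this gives the det-137 law.
Hence e(P,Q) = e(P',Q')^{119} where 119 = 38^{-1} mod 137.
Miller loop for e_{137} over F_{75537833917951^2}: bits of 137 = 10001001; 7 double steps + 2 add steps, l/v at each.
The quotient is 20828507376426 + 70268151231722*t.
(20828507376426 + 70268151231722*t)^{119} mod (75537833917951,f) = 3606549183610 + 45865367014024*t.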